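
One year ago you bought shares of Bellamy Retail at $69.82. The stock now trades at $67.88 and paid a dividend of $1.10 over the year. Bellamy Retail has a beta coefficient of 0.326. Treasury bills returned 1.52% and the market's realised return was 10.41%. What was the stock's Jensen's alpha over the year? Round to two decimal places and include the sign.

-5.62%

Realised HPR = (P1 + D1 − P0) / P0 = (67.88 + 1.10 − 69.82) / 69.82 = -0.84 / 69.82 = -1.2031%
MRP = 10.41% − 1.52% = 8.89%
CAPM required = R_f + β·MRP = 1.52% + 0.326 × 8.89% = 4.41814%
α = realised − required = -1.2031% − 4.41814% = -5.62%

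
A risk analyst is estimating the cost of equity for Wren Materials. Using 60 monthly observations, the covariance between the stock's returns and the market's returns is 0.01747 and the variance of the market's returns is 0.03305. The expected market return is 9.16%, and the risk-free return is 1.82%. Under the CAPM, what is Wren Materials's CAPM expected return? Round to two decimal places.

β = Cov(R_i, R_m) / Var(R_m) = 0.01747 / 0.03305 = 0.5286
MRP = 9.16% − 1.82% = 7.34%
E(R) = R_f + β × MRP = 1.82% + 0.5286 × 7.34% = 5.70%

5.70%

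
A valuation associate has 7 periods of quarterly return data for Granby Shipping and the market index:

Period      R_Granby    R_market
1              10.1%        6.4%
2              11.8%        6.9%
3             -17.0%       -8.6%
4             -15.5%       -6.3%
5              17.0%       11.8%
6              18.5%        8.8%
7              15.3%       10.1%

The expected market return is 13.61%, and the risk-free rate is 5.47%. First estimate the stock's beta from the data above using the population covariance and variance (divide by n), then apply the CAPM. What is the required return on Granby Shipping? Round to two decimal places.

Mean R_i = (10.1 + 11.8 − 17.0 − 15.5 + 17.0 + 18.5 + 15.3) / 7 = 5.7429%
Mean R_m = (6.4 + 6.9 − 8.6 − 6.3 + 11.8 + 8.8 + 10.1) / 7 = 4.1571%
Σ(R_i − R̄_i)(R_m − R̄_m) = 740.7229  ⇒  Cov = 740.7229 / 7 = 105.8176
Σ(R_m − R̄_m)² = 399.9371  ⇒  Var(R_m) = 399.9371 / 7 = 57.1339
β = Cov / Var(R_m) = 105.8176 / 57.1339 = 1.8521
MRP = 13.61% − 5.47% = 8.14%
E(R) = R_f + β × MRP = 5.47% + 1.8521 × 8.14% = 20.55%

20.55%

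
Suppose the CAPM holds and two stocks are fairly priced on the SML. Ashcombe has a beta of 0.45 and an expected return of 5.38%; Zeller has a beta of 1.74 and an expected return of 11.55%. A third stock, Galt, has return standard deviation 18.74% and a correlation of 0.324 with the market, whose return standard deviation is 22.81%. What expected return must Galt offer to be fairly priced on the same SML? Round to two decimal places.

MRP = (11.55% − 5.38%) / (1.74 − 0.45) = 4.7829%
R_f = 5.38% − 0.45 × 4.7829% = 3.2277%
β_Galt = ρ·σ_i/σ_m = 0.324 × 18.74 / 22.81 = 0.2662
E(R_Galt) = R_f + β × MRP = 3.2277% + 0.2662 × 4.7829% = 4.50%

4.50%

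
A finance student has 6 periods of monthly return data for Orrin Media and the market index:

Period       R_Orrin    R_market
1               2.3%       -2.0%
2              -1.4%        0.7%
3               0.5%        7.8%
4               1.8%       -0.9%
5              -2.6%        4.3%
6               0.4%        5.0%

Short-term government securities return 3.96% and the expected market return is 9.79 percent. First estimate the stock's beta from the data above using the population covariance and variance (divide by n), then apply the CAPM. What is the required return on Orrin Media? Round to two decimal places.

Mean R_i = (2.3 − 1.4 + 0.5 + 1.8 − 2.6 + 0.4) / 6 = 0.1667%
Mean R_m = (-2.0 + 0.7 + 7.8 − 0.9 + 4.3 + 5.0) / 6 = 2.4833%
Σ(R_i − R̄_i)(R_m − R̄_m) = -14.9633  ⇒  Cov = -14.9633 / 6 = -2.4939
Σ(R_m − R̄_m)² = 72.6283  ⇒  Var(R_m) = 72.6283 / 6 = 12.1047
β = Cov / Var(R_m) = -2.4939 / 12.1047 = -0.2060
MRP = 9.79% − 3.96% = 5.83%
E(R) = R_f + β × MRP = 3.96% + -0.2060 × 5.83% = 2.76%

2.76%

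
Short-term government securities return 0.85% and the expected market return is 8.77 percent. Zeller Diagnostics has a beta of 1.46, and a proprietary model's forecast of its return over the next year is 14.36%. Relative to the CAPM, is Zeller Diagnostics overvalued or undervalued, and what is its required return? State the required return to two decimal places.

Undervalued; required return 12.41%

MRP = 8.77% − 0.85% = 7.92%
Required return = R_f + β·MRP = 0.85% + 1.46 × 7.92% = 12.41%
Forecast 14.36% > required 12.41% → the stock plots above the SML → undervalued.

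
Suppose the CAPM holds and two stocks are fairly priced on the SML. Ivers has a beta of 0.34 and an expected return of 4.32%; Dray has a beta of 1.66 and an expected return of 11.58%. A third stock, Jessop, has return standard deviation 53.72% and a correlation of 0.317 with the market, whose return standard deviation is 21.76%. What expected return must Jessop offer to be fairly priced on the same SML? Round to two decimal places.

6.75%

MRP = (11.58% − 4.32%) / (1.66 − 0.34) = 5.5000%
R_f = 4.32% − 0.34 × 5.5000% = 2.4500%
β_Jessop = ρ·σ_i/σ_m = 0.317 × 53.72 / 21.76 = 0.7826
E(R_Jessop) = R_f + β × MRP = 2.4500% + 0.7826 × 5.5000% = 6.75%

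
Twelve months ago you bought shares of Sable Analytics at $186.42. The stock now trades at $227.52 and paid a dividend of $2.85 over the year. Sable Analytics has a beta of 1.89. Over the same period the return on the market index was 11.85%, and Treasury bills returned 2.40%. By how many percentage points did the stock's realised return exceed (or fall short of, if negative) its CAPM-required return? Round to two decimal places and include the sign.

Realised HPR = (P1 + D1 − P0) / P0 = (227.52 + 2.85 − 186.42) / 186.42 = 43.95 / 186.42 = 23.5758%
MRP = 11.85% − 2.40% = 9.45%
CAPM required = R_f + β·MRP = 2.40% + 1.89 × 9.45% = 20.2605%
α = realised − required = 23.5758% − 20.2605% = +3.32%

+3.32%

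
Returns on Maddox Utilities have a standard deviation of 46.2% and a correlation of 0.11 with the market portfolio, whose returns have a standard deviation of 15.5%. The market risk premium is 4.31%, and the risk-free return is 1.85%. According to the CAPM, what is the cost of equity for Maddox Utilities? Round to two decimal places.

3.26%

β = ρ × σ_i / σ_m = 0.11 × 46.2% / 15.5% = 0.3279
E(R) = 1.85% + 0.3279 × 4.31% = 3.26%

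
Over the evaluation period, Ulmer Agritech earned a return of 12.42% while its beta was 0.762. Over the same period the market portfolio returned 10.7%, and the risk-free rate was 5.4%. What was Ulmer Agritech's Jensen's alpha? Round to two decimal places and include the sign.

Market excess return = 10.7% − 5.4% = 5.30%
CAPM benchmark = R_f + β(R_m − R_f) = 5.4% + 0.762 × 5.3% = 9.4386%
α = actual − benchmark = 12.42% − 9.4386% = +2.98%

+2.98%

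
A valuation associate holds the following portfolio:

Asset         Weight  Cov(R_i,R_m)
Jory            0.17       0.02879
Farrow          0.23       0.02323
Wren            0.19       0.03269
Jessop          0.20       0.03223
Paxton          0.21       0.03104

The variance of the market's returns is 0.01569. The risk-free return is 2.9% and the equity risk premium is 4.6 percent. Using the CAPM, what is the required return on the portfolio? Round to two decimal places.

β_Jory = 0.02879 / 0.01569 = 1.8349
β_Farrow = 0.02323 / 0.01569 = 1.4806
β_Wren = 0.03269 / 0.01569 = 2.0835
β_Jessop = 0.03223 / 0.01569 = 2.0542
β_Paxton = 0.03104 / 0.01569 = 1.9783
β_P = Σ w_i β_i = 0.17×1.8349 + 0.23×1.4806 + 0.19×2.0835 + 0.20×2.0542 + 0.21×1.9783 = 1.8746
E(R_P) = R_f + β_P × MRP = 2.9% + 1.8746 × 4.6% = 11.52%

11.52%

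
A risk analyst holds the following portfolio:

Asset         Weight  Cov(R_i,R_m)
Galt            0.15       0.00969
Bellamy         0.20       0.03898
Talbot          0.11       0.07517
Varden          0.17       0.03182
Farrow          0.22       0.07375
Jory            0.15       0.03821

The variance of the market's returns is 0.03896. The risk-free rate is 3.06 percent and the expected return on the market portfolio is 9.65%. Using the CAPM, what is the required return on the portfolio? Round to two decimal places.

10.65%

β_Galt = 0.00969 / 0.03896 = 0.2487
β_Bellamy = 0.03898 / 0.03896 = 1.0005
β_Talbot = 0.07517 / 0.03896 = 1.9294
β_Varden = 0.03182 / 0.03896 = 0.8167
β_Farrow = 0.07375 / 0.03896 = 1.8930
β_Jory = 0.03821 / 0.03896 = 0.9807
β_P = Σ w_i β_i = 0.15×0.2487 + 0.20×1.0005 + 0.11×1.9294 + 0.17×0.8167 + 0.22×1.8930 + 0.15×0.9807 = 1.1520
MRP = 9.65% − 3.06% = 6.59%
E(R_P) = R_f + β_P × MRP = 3.06% + 1.1520 × 6.59% = 10.65%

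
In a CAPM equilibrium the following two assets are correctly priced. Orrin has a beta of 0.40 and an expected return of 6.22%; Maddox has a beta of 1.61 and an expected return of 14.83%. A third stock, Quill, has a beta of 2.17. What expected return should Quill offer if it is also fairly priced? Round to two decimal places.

18.81%

MRP (SML slope) = (14.83% − 6.22%) / (1.61 − 0.40) = 8.61% / 1.21 = 7.1157%
R_f (intercept) = 6.22% − 0.40 × 7.1157% = 3.3737%
E(R_Quill) = R_f + β × MRP = 3.3737% + 2.17 × 7.1157% = 18.81%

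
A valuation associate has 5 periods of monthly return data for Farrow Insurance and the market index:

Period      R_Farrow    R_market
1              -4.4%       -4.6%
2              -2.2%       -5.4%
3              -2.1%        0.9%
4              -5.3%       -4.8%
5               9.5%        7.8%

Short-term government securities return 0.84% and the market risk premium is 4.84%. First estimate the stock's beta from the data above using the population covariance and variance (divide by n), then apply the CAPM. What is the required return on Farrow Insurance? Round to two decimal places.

Mean R_i = (-4.4 − 2.2 − 2.1 − 5.3 + 9.5) / 5 = -0.9000%
Mean R_m = (-4.6 − 5.4 + 0.9 − 4.8 + 7.8) / 5 = -1.2200%
Σ(R_i − R̄_i)(R_m − R̄_m) = 124.2800  ⇒  Cov = 124.2800 / 5 = 24.8560
Σ(R_m − R̄_m)² = 127.5680  ⇒  Var(R_m) = 127.5680 / 5 = 25.5136
β = Cov / Var(R_m) = 24.8560 / 25.5136 = 0.9742
E(R) = R_f + β × MRP = 0.84% + 0.9742 × 4.84% = 5.56%

5.56%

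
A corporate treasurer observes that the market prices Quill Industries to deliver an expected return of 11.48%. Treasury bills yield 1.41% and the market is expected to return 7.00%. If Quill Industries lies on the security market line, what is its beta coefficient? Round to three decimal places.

1.801

MRP = 7.00% − 1.41% = 5.59%
β = (E(R) − R_f) / MRP = (11.48% − 1.41%) / 5.59% = 10.07% / 5.59% = 1.801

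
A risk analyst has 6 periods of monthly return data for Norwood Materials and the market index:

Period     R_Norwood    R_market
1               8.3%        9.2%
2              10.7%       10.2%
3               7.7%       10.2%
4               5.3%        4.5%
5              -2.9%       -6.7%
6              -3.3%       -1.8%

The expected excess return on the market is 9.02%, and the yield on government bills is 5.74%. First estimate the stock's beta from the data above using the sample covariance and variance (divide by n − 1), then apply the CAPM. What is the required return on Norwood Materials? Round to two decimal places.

Mean R_i = (8.3 + 10.7 + 7.7 + 5.3 − 2.9 − 3.3) / 6 = 4.3000%
Mean R_m = (9.2 + 10.2 + 10.2 + 4.5 − 6.7 − 1.8) / 6 = 4.2667%
Σ(R_i − R̄_i)(R_m − R̄_m) = 203.1800  ⇒  Cov = 203.1800 / 5 = 40.6360
Σ(R_m − R̄_m)² = 251.8733  ⇒  Var(R_m) = 251.8733 / 5 = 50.3747
β = Cov / Var(R_m) = 40.6360 / 50.3747 = 0.8067
E(R) = R_f + β × MRP = 5.74% + 0.8067 × 9.02% = 13.02%

13.02%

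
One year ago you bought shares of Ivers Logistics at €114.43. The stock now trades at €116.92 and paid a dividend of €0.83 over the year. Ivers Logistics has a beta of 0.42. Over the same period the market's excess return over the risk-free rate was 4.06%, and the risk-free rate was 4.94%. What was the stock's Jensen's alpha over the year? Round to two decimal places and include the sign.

Realised HPR = (P1 + D1 − P0) / P0 = (116.92 + 0.83 − 114.43) / 114.43 = 3.32 / 114.43 = 2.9013%
CAPM required = R_f + β·MRP = 4.94% + 0.42 × 4.06% = 6.6452%
α = realised − required = 2.9013% − 6.6452% = -3.74%

-3.74%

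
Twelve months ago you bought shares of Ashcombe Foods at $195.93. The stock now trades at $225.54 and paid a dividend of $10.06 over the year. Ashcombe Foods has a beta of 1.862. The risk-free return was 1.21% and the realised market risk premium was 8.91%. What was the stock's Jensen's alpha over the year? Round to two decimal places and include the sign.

Realised HPR = (P1 + D1 − P0) / P0 = (225.54 + 10.06 − 195.93) / 195.93 = 39.67 / 195.93 = 20.2470%
CAPM required = R_f + β·MRP = 1.21% + 1.862 × 8.91% = 17.80042%
α = realised − required = 20.2470% − 17.80042% = +2.45%

+2.45%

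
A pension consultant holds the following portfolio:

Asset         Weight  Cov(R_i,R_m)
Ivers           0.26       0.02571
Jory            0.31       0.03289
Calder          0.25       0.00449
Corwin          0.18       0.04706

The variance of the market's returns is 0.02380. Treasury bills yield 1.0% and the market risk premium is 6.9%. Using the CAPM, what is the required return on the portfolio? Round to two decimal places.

8.68%

β_Ivers = 0.02571 / 0.02380 = 1.0803
β_Jory = 0.03289 / 0.02380 = 1.3819
β_Calder = 0.00449 / 0.02380 = 0.1887
β_Corwin = 0.04706 / 0.02380 = 1.9773
β_P = Σ w_i β_i = 0.26×1.0803 + 0.31×1.3819 + 0.25×0.1887 + 0.18×1.9773 = 1.1124
E(R_P) = R_f + β_P × MRP = 1.0% + 1.1124 × 6.9% = 8.68%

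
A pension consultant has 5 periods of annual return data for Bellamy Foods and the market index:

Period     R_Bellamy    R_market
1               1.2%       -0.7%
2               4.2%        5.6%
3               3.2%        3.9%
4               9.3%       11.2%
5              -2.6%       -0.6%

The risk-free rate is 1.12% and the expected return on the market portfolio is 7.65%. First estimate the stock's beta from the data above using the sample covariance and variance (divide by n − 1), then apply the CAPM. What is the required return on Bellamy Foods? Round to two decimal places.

Mean R_i = (1.2 + 4.2 + 3.2 + 9.3 − 2.6) / 5 = 3.0600%
Mean R_m = (-0.7 + 5.6 + 3.9 + 11.2 − 0.6) / 5 = 3.8800%
Σ(R_i − R̄_i)(R_m − R̄_m) = 81.5160  ⇒  Cov = 81.5160 / 4 = 20.3790
Σ(R_m − R̄_m)² = 97.5880  ⇒  Var(R_m) = 97.5880 / 4 = 24.3970
β = Cov / Var(R_m) = 20.3790 / 24.3970 = 0.8353
MRP = 7.65% − 1.12% = 6.53%
E(R) = R_f + β × MRP = 1.12% + 0.8353 × 6.53% = 6.57%

6.57%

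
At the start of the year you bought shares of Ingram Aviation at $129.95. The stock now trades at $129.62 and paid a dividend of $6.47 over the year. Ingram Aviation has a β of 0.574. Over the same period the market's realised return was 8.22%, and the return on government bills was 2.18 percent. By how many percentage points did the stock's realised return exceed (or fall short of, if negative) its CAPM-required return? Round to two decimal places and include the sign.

-0.92%

Realised HPR = (P1 + D1 − P0) / P0 = (129.62 + 6.47 − 129.95) / 129.95 = 6.14 / 129.95 = 4.7249%
MRP = 8.22% − 2.18% = 6.04%
CAPM required = R_f + β·MRP = 2.18% + 0.574 × 6.04% = 5.64696%
α = realised − required = 4.7249% − 5.64696% = -0.92%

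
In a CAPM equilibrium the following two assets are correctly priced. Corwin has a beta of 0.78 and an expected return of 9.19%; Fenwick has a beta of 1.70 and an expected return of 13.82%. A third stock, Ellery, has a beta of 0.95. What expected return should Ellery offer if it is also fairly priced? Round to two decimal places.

10.05%

MRP (SML slope) = (13.82% − 9.19%) / (1.70 − 0.78) = 4.63% / 0.92 = 5.0326%
R_f (intercept) = 9.19% − 0.78 × 5.0326% = 5.2646%
E(R_Ellery) = R_f + β × MRP = 5.2646% + 0.95 × 5.0326% = 10.05%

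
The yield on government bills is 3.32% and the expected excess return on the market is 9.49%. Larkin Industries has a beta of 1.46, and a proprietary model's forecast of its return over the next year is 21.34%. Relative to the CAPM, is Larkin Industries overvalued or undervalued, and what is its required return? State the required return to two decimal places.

Required return = R_f + β·MRP = 3.32% + 1.46 × 9.49% = 17.18%
Forecast 21.34% > required 17.18% → the stock plots above the SML → undervalued.

Undervalued; required return 17.18%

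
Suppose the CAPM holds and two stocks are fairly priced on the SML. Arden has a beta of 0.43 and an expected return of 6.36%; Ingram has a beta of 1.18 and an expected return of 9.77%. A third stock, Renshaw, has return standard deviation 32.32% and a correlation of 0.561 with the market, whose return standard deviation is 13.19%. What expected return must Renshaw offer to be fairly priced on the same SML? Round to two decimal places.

10.65%

MRP = (9.77% − 6.36%) / (1.18 − 0.43) = 4.5467%
R_f = 6.36% − 0.43 × 4.5467% = 4.4049%
β_Renshaw = ρ·σ_i/σ_m = 0.561 × 32.32 / 13.19 = 1.3746
E(R_Renshaw) = R_f + β × MRP = 4.4049% + 1.3746 × 4.5467% = 10.65%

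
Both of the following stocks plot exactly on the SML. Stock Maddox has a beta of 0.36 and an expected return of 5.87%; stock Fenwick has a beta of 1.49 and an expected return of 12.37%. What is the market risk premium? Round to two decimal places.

5.75%

Both satisfy E(R) = R_f + β·MRP, so the slope of the SML is
MRP = (12.37% − 5.87%) / (1.49 − 0.36) = 6.50% / 1.13 = 5.7522%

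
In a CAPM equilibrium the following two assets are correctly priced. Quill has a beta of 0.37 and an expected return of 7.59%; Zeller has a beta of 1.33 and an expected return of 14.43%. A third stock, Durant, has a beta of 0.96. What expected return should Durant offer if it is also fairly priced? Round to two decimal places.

11.79%

MRP (SML slope) = (14.43% − 7.59%) / (1.33 − 0.37) = 6.84% / 0.96 = 7.1250%
R_f (intercept) = 7.59% − 0.37 × 7.1250% = 4.9538%
E(R_Durant) = R_f + β × MRP = 4.9538% + 0.96 × 7.1250% = 11.79%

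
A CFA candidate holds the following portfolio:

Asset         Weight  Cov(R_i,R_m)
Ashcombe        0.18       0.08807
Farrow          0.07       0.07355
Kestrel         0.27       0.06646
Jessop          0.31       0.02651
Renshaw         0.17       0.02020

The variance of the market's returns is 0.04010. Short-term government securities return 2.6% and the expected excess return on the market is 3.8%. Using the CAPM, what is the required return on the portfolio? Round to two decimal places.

β_Ashcombe = 0.08807 / 0.04010 = 2.1963
β_Farrow = 0.07355 / 0.04010 = 1.8342
β_Kestrel = 0.06646 / 0.04010 = 1.6574
β_Jessop = 0.02651 / 0.04010 = 0.6611
β_Renshaw = 0.02020 / 0.04010 = 0.5037
β_P = Σ w_i β_i = 0.18×2.1963 + 0.07×1.8342 + 0.27×1.6574 + 0.31×0.6611 + 0.17×0.5037 = 1.2618
E(R_P) = R_f + β_P × MRP = 2.6% + 1.2618 × 3.8% = 7.39%

7.39%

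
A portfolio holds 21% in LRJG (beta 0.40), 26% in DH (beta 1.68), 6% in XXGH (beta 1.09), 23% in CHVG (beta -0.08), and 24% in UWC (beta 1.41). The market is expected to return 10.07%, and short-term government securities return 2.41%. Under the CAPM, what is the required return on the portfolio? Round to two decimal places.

β_P = Σ w_i β_i = 0.21×0.40 + 0.26×1.68 + 0.06×1.09 + 0.23×-0.08 + 0.24×1.41 = 0.9062
MRP = 10.07% − 2.41% = 7.66%
E(R_P) = R_f + β_P × MRP = 2.41% + 0.9062 × 7.66% = 9.35%

9.35%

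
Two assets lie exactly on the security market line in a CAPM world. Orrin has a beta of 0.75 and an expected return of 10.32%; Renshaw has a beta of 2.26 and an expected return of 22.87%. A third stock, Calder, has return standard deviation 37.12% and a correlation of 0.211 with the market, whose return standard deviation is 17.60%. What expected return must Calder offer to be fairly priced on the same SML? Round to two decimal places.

7.79%

MRP = (22.87% − 10.32%) / (2.26 − 0.75) = 8.3113%
R_f = 10.32% − 0.75 × 8.3113% = 4.0865%
β_Calder = ρ·σ_i/σ_m = 0.211 × 37.12 / 17.60 = 0.4450
E(R_Calder) = R_f + β × MRP = 4.0865% + 0.4450 × 8.3113% = 7.79%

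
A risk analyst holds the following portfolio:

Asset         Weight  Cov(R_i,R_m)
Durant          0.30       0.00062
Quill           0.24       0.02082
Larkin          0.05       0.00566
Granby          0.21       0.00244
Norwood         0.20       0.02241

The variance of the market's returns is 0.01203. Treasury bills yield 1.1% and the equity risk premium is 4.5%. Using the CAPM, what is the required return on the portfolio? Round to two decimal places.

5.01%

β_Durant = 0.00062 / 0.01203 = 0.0515
β_Quill = 0.02082 / 0.01203 = 1.7307
β_Larkin = 0.00566 / 0.01203 = 0.4705
β_Granby = 0.00244 / 0.01203 = 0.2028
β_Norwood = 0.02241 / 0.01203 = 1.8628
β_P = Σ w_i β_i = 0.30×0.0515 + 0.24×1.7307 + 0.05×0.4705 + 0.21×0.2028 + 0.20×1.8628 = 0.8695
E(R_P) = R_f + β_P × MRP = 1.1% + 0.8695 × 4.5% = 5.01%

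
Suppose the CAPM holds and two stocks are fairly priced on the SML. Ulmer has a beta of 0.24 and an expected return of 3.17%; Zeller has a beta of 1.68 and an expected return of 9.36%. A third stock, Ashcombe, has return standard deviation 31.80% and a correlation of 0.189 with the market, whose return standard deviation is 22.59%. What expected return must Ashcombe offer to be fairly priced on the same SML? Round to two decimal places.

3.28%

MRP = (9.36% − 3.17%) / (1.68 − 0.24) = 4.2986%
R_f = 3.17% − 0.24 × 4.2986% = 2.1383%
β_Ashcombe = ρ·σ_i/σ_m = 0.189 × 31.80 / 22.59 = 0.2661
E(R_Ashcombe) = R_f + β × MRP = 2.1383% + 0.2661 × 4.2986% = 3.28%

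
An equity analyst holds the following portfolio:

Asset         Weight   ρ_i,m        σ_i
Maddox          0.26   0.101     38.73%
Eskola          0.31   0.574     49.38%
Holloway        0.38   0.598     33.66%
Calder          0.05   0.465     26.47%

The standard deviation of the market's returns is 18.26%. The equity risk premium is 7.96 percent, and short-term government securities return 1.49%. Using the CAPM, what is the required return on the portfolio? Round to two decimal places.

9.37%

β_Maddox = 0.101 × 38.73% / 18.26% = 0.2142
β_Eskola = 0.574 × 49.38% / 18.26% = 1.5523
β_Holloway = 0.598 × 33.66% / 18.26% = 1.1023
β_Calder = 0.465 × 26.47% / 18.26% = 0.6741
β_P = Σ w_i β_i = 0.26×0.2142 + 0.31×1.5523 + 0.38×1.1023 + 0.05×0.6741 = 0.9895
E(R_P) = R_f + β_P × MRP = 1.49% + 0.9895 × 7.96% = 9.37%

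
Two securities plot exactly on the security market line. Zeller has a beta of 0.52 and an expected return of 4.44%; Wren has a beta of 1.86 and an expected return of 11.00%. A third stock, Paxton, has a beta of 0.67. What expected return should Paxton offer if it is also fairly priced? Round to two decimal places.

5.17%

MRP (SML slope) = (11.00% − 4.44%) / (1.86 − 0.52) = 6.56% / 1.34 = 4.8955%
R_f (intercept) = 4.44% − 0.52 × 4.8955% = 1.8943%
E(R_Paxton) = R_f + β × MRP = 1.8943% + 0.67 × 4.8955% = 5.17%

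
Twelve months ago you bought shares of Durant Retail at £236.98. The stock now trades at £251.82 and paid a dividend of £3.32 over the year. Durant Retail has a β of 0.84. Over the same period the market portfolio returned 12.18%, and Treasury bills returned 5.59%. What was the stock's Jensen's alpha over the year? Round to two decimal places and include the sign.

Realised HPR = (P1 + D1 − P0) / P0 = (251.82 + 3.32 − 236.98) / 236.98 = 18.16 / 236.98 = 7.6631%
MRP = 12.18% − 5.59% = 6.59%
CAPM required = R_f + β·MRP = 5.59% + 0.84 × 6.59% = 11.1256%
α = realised − required = 7.6631% − 11.1256% = -3.46%

-3.46%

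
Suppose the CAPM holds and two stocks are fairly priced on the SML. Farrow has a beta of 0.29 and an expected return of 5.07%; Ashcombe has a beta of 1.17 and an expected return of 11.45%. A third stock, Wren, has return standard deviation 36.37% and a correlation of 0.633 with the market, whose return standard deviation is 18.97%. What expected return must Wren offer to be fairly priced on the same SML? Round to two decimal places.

MRP = (11.45% − 5.07%) / (1.17 − 0.29) = 7.2500%
R_f = 5.07% − 0.29 × 7.2500% = 2.9675%
β_Wren = ρ·σ_i/σ_m = 0.633 × 36.37 / 18.97 = 1.2136
E(R_Wren) = R_f + β × MRP = 2.9675% + 1.2136 × 7.2500% = 11.77%

11.77%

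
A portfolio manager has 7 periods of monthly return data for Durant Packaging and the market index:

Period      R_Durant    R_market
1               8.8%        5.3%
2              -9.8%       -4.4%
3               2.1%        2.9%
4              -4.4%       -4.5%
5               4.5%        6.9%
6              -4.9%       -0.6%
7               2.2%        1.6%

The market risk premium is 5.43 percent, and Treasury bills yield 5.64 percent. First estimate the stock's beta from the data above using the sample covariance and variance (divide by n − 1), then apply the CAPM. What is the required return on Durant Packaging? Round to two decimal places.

Mean R_i = (8.8 − 9.8 + 2.1 − 4.4 + 4.5 − 4.9 + 2.2) / 7 = -0.2143%
Mean R_m = (5.3 − 4.4 + 2.9 − 4.5 + 6.9 − 0.6 + 1.6) / 7 = 1.0286%
Σ(R_i − R̄_i)(R_m − R̄_m) = 154.7029  ⇒  Cov = 154.7029 / 6 = 25.7838
Σ(R_m − R̄_m)² = 119.2343  ⇒  Var(R_m) = 119.2343 / 6 = 19.8724
β = Cov / Var(R_m) = 25.7838 / 19.8724 = 1.2975
E(R) = R_f + β × MRP = 5.64% + 1.2975 × 5.43% = 12.69%

12.69%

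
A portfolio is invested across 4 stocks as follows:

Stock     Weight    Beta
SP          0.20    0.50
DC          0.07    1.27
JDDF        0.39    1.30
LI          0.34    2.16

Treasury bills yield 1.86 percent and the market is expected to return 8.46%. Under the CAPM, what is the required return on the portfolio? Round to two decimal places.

11.30%

β_P = Σ w_i β_i = 0.20×0.50 + 0.07×1.27 + 0.39×1.30 + 0.34×2.16 = 1.4303
MRP = 8.46% − 1.86% = 6.60%
E(R_P) = R_f + β_P × MRP = 1.86% + 1.4303 × 6.60% = 11.30%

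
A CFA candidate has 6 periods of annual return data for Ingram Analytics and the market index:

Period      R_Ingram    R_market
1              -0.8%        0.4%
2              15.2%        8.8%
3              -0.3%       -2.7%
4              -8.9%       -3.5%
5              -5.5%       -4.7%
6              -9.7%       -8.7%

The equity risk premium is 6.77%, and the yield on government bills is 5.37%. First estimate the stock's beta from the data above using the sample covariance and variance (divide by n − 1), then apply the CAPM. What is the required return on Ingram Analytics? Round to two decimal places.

15.26%

Mean R_i = (-0.8 + 15.2 − 0.3 − 8.9 − 5.5 − 9.7) / 6 = -1.6667%
Mean R_m = (0.4 + 8.8 − 2.7 − 3.5 − 4.7 − 8.7) / 6 = -1.7333%
Σ(R_i − R̄_i)(R_m − R̄_m) = 258.3067  ⇒  Cov = 258.3067 / 5 = 51.6613
Σ(R_m − R̄_m)² = 176.8933  ⇒  Var(R_m) = 176.8933 / 5 = 35.3787
β = Cov / Var(R_m) = 51.6613 / 35.3787 = 1.4602
E(R) = R_f + β × MRP = 5.37% + 1.4602 × 6.77% = 15.26%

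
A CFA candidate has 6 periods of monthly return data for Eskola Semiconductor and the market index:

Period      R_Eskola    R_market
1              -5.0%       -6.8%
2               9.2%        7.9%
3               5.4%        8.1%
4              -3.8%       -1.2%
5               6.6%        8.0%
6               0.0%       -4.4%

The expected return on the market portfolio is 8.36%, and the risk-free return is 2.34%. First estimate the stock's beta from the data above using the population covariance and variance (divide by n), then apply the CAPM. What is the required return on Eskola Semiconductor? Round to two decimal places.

Mean R_i = (-5.0 + 9.2 + 5.4 − 3.8 + 6.6 + 0.0) / 6 = 2.0667%
Mean R_m = (-6.8 + 7.9 + 8.1 − 1.2 + 8.0 − 4.4) / 6 = 1.9333%
Σ(R_i − R̄_i)(R_m − R̄_m) = 183.8067  ⇒  Cov = 183.8067 / 6 = 30.6345
Σ(R_m − R̄_m)² = 236.6333  ⇒  Var(R_m) = 236.6333 / 6 = 39.4389
β = Cov / Var(R_m) = 30.6345 / 39.4389 = 0.7768
MRP = 8.36% − 2.34% = 6.02%
E(R) = R_f + β × MRP = 2.34% + 0.7768 × 6.02% = 7.02%

7.02%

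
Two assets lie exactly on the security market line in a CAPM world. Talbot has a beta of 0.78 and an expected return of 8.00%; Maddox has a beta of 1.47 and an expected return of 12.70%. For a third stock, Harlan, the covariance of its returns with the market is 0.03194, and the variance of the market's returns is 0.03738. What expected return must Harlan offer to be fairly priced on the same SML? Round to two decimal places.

8.51%

MRP = (12.70% − 8.00%) / (1.47 − 0.78) = 6.8116%
R_f = 8.00% − 0.78 × 6.8116% = 2.6870%
β_Harlan = Cov / Var(R_m) = 0.03194 / 0.03738 = 0.8545
E(R_Harlan) = R_f + β × MRP = 2.6870% + 0.8545 × 6.8116% = 8.51%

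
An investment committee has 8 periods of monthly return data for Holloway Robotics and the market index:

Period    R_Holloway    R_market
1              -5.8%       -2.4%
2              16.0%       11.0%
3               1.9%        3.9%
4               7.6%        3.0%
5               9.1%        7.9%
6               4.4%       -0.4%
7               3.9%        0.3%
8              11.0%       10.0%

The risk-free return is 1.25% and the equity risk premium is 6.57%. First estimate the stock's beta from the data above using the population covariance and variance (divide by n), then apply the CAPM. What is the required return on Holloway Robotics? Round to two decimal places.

Mean R_i = (-5.8 + 16.0 + 1.9 + 7.6 + 9.1 + 4.4 + 3.9 + 11.0) / 8 = 6.0125%
Mean R_m = (-2.4 + 11.0 + 3.9 + 3.0 + 7.9 − 0.4 + 0.3 + 10.0) / 8 = 4.1625%
Σ(R_i − R̄_i)(R_m − R̄_m) = 201.2138  ⇒  Cov = 201.2138 / 8 = 25.1517
Σ(R_m − R̄_m)² = 175.0188  ⇒  Var(R_m) = 175.0188 / 8 = 21.8774
β = Cov / Var(R_m) = 25.1517 / 21.8774 = 1.1497
E(R) = R_f + β × MRP = 1.25% + 1.1497 × 6.57% = 8.80%

8.80%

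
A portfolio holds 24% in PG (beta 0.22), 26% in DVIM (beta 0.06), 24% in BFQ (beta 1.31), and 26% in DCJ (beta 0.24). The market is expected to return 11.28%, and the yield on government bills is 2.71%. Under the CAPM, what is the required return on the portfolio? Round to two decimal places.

β_P = Σ w_i β_i = 0.24×0.22 + 0.26×0.06 + 0.24×1.31 + 0.26×0.24 = 0.4452
MRP = 11.28% − 2.71% = 8.57%
E(R_P) = R_f + β_P × MRP = 2.71% + 0.4452 × 8.57% = 6.53%

6.53%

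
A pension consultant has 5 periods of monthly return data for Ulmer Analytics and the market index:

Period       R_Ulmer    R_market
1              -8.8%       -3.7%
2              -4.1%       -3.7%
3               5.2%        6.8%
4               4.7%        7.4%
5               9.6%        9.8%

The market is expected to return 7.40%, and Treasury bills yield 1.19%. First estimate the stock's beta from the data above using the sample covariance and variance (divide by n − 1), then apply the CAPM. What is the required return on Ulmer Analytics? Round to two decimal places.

8.16%

Mean R_i = (-8.8 − 4.1 + 5.2 + 4.7 + 9.6) / 5 = 1.3200%
Mean R_m = (-3.7 − 3.7 + 6.8 + 7.4 + 9.8) / 5 = 3.3200%
Σ(R_i − R̄_i)(R_m − R̄_m) = 190.0380  ⇒  Cov = 190.0380 / 4 = 47.5095
Σ(R_m − R̄_m)² = 169.3080  ⇒  Var(R_m) = 169.3080 / 4 = 42.3270
β = Cov / Var(R_m) = 47.5095 / 42.3270 = 1.1224
MRP = 7.40% − 1.19% = 6.21%
E(R) = R_f + β × MRP = 1.19% + 1.1224 × 6.21% = 8.16%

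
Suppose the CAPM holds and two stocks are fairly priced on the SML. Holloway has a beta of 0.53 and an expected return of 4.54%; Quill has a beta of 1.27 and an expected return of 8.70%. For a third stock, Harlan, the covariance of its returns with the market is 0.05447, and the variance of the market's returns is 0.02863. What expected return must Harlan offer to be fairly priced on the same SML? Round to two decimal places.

MRP = (8.70% − 4.54%) / (1.27 − 0.53) = 5.6216%
R_f = 4.54% − 0.53 × 5.6216% = 1.5606%
β_Harlan = Cov / Var(R_m) = 0.05447 / 0.02863 = 1.9025
E(R_Harlan) = R_f + β × MRP = 1.5606% + 1.9025 × 5.6216% = 12.26%

12.26%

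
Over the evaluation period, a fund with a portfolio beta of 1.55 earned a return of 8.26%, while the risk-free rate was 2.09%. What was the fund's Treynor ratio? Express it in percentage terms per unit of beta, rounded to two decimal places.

Treynor = (R_P − R_f) / β_P = (8.26% − 2.09%) / 1.5500 = 6.17% / 1.5500 = 3.98%

3.98%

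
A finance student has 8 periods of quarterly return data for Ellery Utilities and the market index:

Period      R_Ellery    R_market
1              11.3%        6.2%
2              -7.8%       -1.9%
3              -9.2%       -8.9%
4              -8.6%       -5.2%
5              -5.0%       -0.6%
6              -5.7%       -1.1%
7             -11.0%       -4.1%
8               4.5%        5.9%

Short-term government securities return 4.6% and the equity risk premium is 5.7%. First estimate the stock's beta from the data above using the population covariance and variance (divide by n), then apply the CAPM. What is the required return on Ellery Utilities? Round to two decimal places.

Mean R_i = (11.3 − 7.8 − 9.2 − 8.6 − 5.0 − 5.7 − 11.0 + 4.5) / 8 = -3.9375%
Mean R_m = (6.2 − 1.9 − 8.9 − 5.2 − 0.6 − 1.1 − 4.1 + 5.9) / 8 = -1.2125%
Σ(R_i − R̄_i)(R_m − R̄_m) = 254.2063  ⇒  Cov = 254.2063 / 8 = 31.7758
Σ(R_m − R̄_m)² = 189.7288  ⇒  Var(R_m) = 189.7288 / 8 = 23.7161
β = Cov / Var(R_m) = 31.7758 / 23.7161 = 1.3398
E(R) = R_f + β × MRP = 4.6% + 1.3398 × 5.7% = 12.24%

12.24%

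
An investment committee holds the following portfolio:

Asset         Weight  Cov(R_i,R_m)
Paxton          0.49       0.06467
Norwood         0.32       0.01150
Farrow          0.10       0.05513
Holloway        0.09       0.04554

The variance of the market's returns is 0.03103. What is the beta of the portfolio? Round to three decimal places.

1.450

β_Paxton = 0.06467 / 0.03103 = 2.0841
β_Norwood = 0.01150 / 0.03103 = 0.3706
β_Farrow = 0.05513 / 0.03103 = 1.7767
β_Holloway = 0.04554 / 0.03103 = 1.4676
β_P = Σ w_i β_i = 0.49×2.0841 + 0.32×0.3706 + 0.10×1.7767 + 0.09×1.4676 = 1.4496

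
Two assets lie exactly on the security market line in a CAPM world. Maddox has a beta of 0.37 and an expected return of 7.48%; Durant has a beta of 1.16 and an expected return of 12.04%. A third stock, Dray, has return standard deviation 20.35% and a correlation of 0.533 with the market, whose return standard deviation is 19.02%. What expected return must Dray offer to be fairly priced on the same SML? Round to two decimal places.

MRP = (12.04% − 7.48%) / (1.16 − 0.37) = 5.7722%
R_f = 7.48% − 0.37 × 5.7722% = 5.3443%
β_Dray = ρ·σ_i/σ_m = 0.533 × 20.35 / 19.02 = 0.5703
E(R_Dray) = R_f + β × MRP = 5.3443% + 0.5703 × 5.7722% = 8.64%

8.64%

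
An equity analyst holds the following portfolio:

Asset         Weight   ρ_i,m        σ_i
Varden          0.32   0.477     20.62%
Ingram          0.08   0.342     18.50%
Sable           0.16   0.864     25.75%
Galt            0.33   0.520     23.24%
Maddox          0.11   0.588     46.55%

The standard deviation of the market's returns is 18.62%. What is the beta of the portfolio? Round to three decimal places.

0.763

β_Varden = 0.477 × 20.62% / 18.62% = 0.5282
β_Ingram = 0.342 × 18.50% / 18.62% = 0.3398
β_Sable = 0.864 × 25.75% / 18.62% = 1.1948
β_Galt = 0.520 × 23.24% / 18.62% = 0.6490
β_Maddox = 0.588 × 46.55% / 18.62% = 1.4700
β_P = Σ w_i β_i = 0.32×0.5282 + 0.08×0.3398 + 0.16×1.1948 + 0.33×0.6490 + 0.11×1.4700 = 0.7632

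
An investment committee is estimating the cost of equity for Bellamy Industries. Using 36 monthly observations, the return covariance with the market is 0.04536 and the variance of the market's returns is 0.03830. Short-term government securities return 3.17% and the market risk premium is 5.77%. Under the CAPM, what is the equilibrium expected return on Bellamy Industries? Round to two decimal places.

10.00%

β = Cov(R_i, R_m) / Var(R_m) = 0.04536 / 0.03830 = 1.1843
E(R) = R_f + β × MRP = 3.17% + 1.1843 × 5.77% = 10.00%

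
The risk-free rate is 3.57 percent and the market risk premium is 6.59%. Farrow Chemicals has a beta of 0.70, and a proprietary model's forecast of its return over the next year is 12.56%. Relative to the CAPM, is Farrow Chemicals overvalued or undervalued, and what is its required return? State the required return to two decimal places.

Required return = R_f + β·MRP = 3.57% + 0.70 × 6.59% = 8.18%
Forecast 12.56% > required 8.18% → the stock plots above the SML → undervalued.

Undervalued; required return 8.18%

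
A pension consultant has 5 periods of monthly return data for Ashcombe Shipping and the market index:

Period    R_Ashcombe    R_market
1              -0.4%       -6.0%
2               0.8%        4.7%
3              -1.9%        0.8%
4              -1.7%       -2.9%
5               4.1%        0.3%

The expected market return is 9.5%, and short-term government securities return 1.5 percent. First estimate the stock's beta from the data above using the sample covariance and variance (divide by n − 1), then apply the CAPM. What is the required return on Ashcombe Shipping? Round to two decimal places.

Mean R_i = (-0.4 + 0.8 − 1.9 − 1.7 + 4.1) / 5 = 0.1800%
Mean R_m = (-6.0 + 4.7 + 0.8 − 2.9 + 0.3) / 5 = -0.6200%
Σ(R_i − R̄_i)(R_m − R̄_m) = 11.3580  ⇒  Cov = 11.3580 / 4 = 2.8395
Σ(R_m − R̄_m)² = 65.3080  ⇒  Var(R_m) = 65.3080 / 4 = 16.3270
β = Cov / Var(R_m) = 2.8395 / 16.3270 = 0.1739
MRP = 9.5% − 1.5% = 8.00%
E(R) = R_f + β × MRP = 1.5% + 0.1739 × 8.0% = 2.89%

2.89%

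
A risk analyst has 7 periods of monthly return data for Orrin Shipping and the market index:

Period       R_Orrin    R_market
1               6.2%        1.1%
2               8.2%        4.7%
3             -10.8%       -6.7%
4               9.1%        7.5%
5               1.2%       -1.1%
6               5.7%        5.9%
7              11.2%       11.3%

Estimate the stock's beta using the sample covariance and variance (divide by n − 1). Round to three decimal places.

1.142

Mean R_i = (6.2 + 8.2 − 10.8 + 9.1 + 1.2 + 5.7 + 11.2) / 7 = 4.4000%
Mean R_m = (1.1 + 4.7 − 6.7 + 7.5 − 1.1 + 5.9 + 11.3) / 7 = 3.2429%
Σ(R_i − R̄_i)(R_m − R̄_m) = 244.9600  ⇒  Cov = 244.9600 / 6 = 40.8267
Σ(R_m − R̄_m)² = 214.5371  ⇒  Var(R_m) = 214.5371 / 6 = 35.7562
β = Cov / Var(R_m) = 40.8267 / 35.7562 = 1.1418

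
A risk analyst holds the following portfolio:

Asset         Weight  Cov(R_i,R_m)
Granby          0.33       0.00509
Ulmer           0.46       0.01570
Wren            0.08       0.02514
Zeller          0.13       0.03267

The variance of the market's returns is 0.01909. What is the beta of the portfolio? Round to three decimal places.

0.794

β_Granby = 0.00509 / 0.01909 = 0.2666
β_Ulmer = 0.01570 / 0.01909 = 0.8224
β_Wren = 0.02514 / 0.01909 = 1.3169
β_Zeller = 0.03267 / 0.01909 = 1.7114
β_P = Σ w_i β_i = 0.33×0.2666 + 0.46×0.8224 + 0.08×1.3169 + 0.13×1.7114 = 0.7941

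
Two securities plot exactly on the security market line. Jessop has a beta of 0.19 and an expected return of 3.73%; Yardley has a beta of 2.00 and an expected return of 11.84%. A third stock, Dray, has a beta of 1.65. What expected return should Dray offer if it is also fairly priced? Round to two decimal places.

10.27%

MRP (SML slope) = (11.84% − 3.73%) / (2.00 − 0.19) = 8.11% / 1.81 = 4.4807%
R_f (intercept) = 3.73% − 0.19 × 4.4807% = 2.8787%
E(R_Dray) = R_f + β × MRP = 2.8787% + 1.65 × 4.4807% = 10.27%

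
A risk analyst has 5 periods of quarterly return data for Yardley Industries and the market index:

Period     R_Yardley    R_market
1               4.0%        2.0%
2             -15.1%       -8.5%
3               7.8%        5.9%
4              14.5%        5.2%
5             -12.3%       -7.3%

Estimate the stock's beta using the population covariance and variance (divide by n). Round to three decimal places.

Mean R_i = (4.0 − 15.1 + 7.8 + 14.5 − 12.3) / 5 = -0.2200%
Mean R_m = (2.0 − 8.5 + 5.9 + 5.2 − 7.3) / 5 = -0.5400%
Σ(R_i − R̄_i)(R_m − R̄_m) = 346.9660  ⇒  Cov = 346.9660 / 5 = 69.3932
Σ(R_m − R̄_m)² = 189.9320  ⇒  Var(R_m) = 189.9320 / 5 = 37.9864
β = Cov / Var(R_m) = 69.3932 / 37.9864 = 1.8268

1.827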